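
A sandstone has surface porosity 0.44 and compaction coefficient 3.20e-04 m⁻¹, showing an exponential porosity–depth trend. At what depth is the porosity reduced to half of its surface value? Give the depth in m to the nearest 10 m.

2170 m

Working in km (1 km = 1000 m; c in km⁻¹ = c in m⁻¹ × 1000):
phi/phi₀ = 1/2 ⇒ exp(−c·d) = 1/2 ⇒ d = ln(2) / c
d = 0.6931 / 0.32 = 2.166 km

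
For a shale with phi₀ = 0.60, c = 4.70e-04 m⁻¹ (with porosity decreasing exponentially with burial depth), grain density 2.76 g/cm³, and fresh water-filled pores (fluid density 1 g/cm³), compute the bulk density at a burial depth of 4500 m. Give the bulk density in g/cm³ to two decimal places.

Working in km (1 km = 1000 m; c in km⁻¹ = c in m⁻¹ × 1000):
Porosity at depth: phi = 0.6·exp(−0.47×4.5) = 0.6×0.1206 = 0.0724
Bulk density: ρ_b = (1−phi)ρ_g + phi·ρ_f = 0.9276×2.76 + 0.0724×1
       = 2.560 + 0.072 = 2.633 g/cm³

2.63 g/cm³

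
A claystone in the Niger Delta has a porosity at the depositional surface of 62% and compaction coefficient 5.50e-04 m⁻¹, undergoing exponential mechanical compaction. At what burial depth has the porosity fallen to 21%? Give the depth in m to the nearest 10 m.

Working in km (1 km = 1000 m; β in km⁻¹ = β in m⁻¹ × 1000):
Invert Athy's law: Z = ln(φ₀/φ) / β
Z = ln(0.62/0.21) / 0.55 = ln(2.952) / 0.55 = 1.0826 / 0.55 = 1.968 km

1970 m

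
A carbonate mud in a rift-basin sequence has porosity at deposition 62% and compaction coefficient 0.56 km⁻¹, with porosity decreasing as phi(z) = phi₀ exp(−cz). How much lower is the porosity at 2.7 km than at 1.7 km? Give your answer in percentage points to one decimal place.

10.3 percentage points

phi(1.7) = 0.62·e^(−0.56×1.7) = 0.2393
phi(2.7) = 0.62·e^(−0.56×2.7) = 0.1367
Δphi = 0.2393 − 0.1367 = 0.1026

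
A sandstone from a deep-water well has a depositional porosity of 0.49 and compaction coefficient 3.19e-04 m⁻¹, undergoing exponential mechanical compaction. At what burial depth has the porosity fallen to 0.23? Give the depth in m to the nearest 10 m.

2370 m

Working in km (1 km = 1000 m; c in km⁻¹ = c in m⁻¹ × 1000):
Invert Athy's law: z = ln(φ₀/φ) / c
z = ln(0.49/0.23) / 0.319 = ln(2.13) / 0.319 = 0.7563 / 0.319 = 2.371 km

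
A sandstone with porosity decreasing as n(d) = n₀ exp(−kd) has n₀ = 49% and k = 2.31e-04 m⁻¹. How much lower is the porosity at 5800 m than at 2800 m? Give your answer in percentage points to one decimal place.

Working in km (1 km = 1000 m; k in km⁻¹ = k in m⁻¹ × 1000):
n(2.8) = 0.49·e^(−0.231×2.8) = 0.2566
n(5.8) = 0.49·e^(−0.231×5.8) = 0.1283
Δn = 0.2566 − 0.1283 = 0.1283

12.8 percentage points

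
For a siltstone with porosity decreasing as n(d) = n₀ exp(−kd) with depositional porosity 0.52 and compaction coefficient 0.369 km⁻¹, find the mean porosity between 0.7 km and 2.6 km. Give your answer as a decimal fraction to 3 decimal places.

⟨n⟩ = (1/(d₂−d₁)) ∫ n₀ e^(−kd) dd = n₀·(e^(−k·d₁) − e^(−k·d₂)) / (k·(d₂−d₁))
e^(−0.369×0.7) = 0.7724; e^(−0.369×2.6) = 0.3831
⟨n⟩ = 0.52 × (0.7724 − 0.3831) / (0.369 × 1.9) = 0.52 × 0.5552 = 0.2887

0.289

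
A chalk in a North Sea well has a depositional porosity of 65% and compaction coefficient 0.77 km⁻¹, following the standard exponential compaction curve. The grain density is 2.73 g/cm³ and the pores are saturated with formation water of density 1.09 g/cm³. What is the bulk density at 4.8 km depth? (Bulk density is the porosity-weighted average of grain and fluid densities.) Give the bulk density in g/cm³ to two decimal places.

Porosity at depth: n = 0.65·exp(−0.77×4.8) = 0.65×0.0248 = 0.0161
Bulk density: ρ_b = (1−n)ρ_g + n·ρ_f = 0.9839×2.73 + 0.0161×1.09
       = 2.686 + 0.018 = 2.704 g/cm³

2.70 g/cm³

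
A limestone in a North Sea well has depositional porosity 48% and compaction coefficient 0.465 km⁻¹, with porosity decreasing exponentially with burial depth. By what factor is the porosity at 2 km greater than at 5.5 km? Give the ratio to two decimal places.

5.09

φ(z₁)/φ(z₂) = e^(−c·z₁)/e^(−c·z₂) = e^{c(z₂−z₁)}
= exp(0.465 × 3.5) = exp(1.628) = 5.0911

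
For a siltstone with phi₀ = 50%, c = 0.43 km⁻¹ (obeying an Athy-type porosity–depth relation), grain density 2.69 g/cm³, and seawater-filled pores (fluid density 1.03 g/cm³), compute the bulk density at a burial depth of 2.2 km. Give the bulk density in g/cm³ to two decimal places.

Porosity at depth: phi = 0.5·exp(−0.43×2.2) = 0.5×0.3883 = 0.1941
Bulk density: ρ_b = (1−phi)ρ_g + phi·ρ_f = 0.8059×2.69 + 0.1941×1.03
       = 2.168 + 0.200 = 2.368 g/cm³

2.37 g/cm³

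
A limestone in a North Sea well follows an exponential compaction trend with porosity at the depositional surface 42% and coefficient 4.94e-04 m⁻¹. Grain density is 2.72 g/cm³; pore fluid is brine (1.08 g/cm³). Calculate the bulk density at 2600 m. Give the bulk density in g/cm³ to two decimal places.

Working in km (1 km = 1000 m; c in km⁻¹ = c in m⁻¹ × 1000):
Porosity at depth: φ = 0.42·exp(−0.494×2.6) = 0.42×0.2768 = 0.1163
Bulk density: ρ_b = (1−φ)ρ_g + φ·ρ_f = 0.8837×2.72 + 0.1163×1.08
       = 2.404 + 0.126 = 2.529 g/cm³

2.53 g/cm³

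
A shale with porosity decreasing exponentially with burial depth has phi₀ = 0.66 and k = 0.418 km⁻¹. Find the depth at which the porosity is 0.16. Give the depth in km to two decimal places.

3.39 km

Invert Athy's law: z = ln(phi₀/phi) / k
z = ln(0.66/0.16) / 0.418 = ln(4.125) / 0.418 = 1.4171 / 0.418 = 3.390 km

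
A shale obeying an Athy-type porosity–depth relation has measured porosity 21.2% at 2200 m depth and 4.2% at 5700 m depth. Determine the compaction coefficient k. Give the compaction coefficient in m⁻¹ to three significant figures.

0.000463 m⁻¹

Working in km (1 km = 1000 m; k in km⁻¹ = k in m⁻¹ × 1000):
Athy: phi(Z) = phi₀ e^(−kZ) ⇒ phi₁/phi₂ = e^{k(Z₂−Z₁)} ⇒ k = ln(phi₁/phi₂)/(Z₂−Z₁)
k = ln(0.212/0.042) / (5.7 − 2.2) = ln(5.048) / 3.5 = 1.6189 / 3.5 = 0.4625 km⁻¹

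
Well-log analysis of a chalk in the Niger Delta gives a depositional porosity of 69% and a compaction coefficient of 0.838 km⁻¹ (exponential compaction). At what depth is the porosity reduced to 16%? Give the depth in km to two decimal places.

Invert Athy's law: Z = ln(φ₀/φ) / k
Z = ln(0.69/0.16) / 0.838 = ln(4.312) / 0.838 = 1.4615 / 0.838 = 1.744 km

1.74 km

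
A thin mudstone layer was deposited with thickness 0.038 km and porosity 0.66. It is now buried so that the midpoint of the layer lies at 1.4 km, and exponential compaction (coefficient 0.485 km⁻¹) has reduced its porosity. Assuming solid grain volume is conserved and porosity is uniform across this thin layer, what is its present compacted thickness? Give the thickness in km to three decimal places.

0.019 km

Porosity at 1.4 km: n = 0.66·exp(−0.485×1.4) = 0.3347
Solid-volume conservation: h(1−n) = h₀(1−n₀) ⇒ h = h₀·(1−n₀)/(1−n)
h = 0.038 × (1 − 0.66)/(1 − 0.3347) = 0.038 × 0.5110 = 0.0194 km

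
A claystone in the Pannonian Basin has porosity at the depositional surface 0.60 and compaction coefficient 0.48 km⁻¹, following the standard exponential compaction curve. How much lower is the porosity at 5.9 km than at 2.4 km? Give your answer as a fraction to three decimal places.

0.154

φ(2.4) = 0.6·e^(−0.48×2.4) = 0.1896
φ(5.9) = 0.6·e^(−0.48×5.9) = 0.0353
Δφ = 0.1896 − 0.0353 = 0.1543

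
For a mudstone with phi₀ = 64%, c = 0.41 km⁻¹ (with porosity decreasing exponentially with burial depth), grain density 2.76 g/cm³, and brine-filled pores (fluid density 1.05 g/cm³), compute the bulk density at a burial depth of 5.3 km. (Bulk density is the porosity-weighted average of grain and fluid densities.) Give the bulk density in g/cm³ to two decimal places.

Porosity at depth: phi = 0.64·exp(−0.41×5.3) = 0.64×0.1138 = 0.0729
Bulk density: ρ_b = (1−phi)ρ_g + phi·ρ_f = 0.9271×2.76 + 0.0729×1.05
       = 2.559 + 0.076 = 2.635 g/cm³

2.64 g/cm³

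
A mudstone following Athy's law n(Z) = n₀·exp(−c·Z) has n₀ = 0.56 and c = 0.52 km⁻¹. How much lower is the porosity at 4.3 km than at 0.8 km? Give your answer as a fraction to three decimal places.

0.310

n(0.8) = 0.56·e^(−0.52×0.8) = 0.3694
n(4.3) = 0.56·e^(−0.52×4.3) = 0.0599
Δn = 0.3694 − 0.0599 = 0.3096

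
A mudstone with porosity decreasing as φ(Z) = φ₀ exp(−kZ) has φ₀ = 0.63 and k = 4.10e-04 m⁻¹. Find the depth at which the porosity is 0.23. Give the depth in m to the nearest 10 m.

Working in km (1 km = 1000 m; k in km⁻¹ = k in m⁻¹ × 1000):
Invert Athy's law: Z = ln(φ₀/φ) / k
Z = ln(0.63/0.23) / 0.41 = ln(2.739) / 0.41 = 1.0076 / 0.41 = 2.458 km

2460 m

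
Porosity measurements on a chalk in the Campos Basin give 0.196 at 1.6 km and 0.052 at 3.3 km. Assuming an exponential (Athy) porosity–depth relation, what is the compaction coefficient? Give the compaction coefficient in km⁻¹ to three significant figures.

Athy: φ(Z) = φ₀ e^(−kZ) ⇒ φ₁/φ₂ = e^{k(Z₂−Z₁)} ⇒ k = ln(φ₁/φ₂)/(Z₂−Z₁)
k = ln(0.196/0.052) / (3.3 − 1.6) = ln(3.769) / 1.7 = 1.3269 / 1.7 = 0.7805 km⁻¹

0.781 km⁻¹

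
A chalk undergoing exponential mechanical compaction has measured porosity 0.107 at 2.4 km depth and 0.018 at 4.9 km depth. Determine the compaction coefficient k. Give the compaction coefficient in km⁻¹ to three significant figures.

0.713 km⁻¹

Athy: phi(Z) = phi₀ e^(−kZ) ⇒ phi₁/phi₂ = e^{k(Z₂−Z₁)} ⇒ k = ln(phi₁/phi₂)/(Z₂−Z₁)
k = ln(0.107/0.018) / (4.9 − 2.4) = ln(5.944) / 2.5 = 1.7825 / 2.5 = 0.713 km⁻¹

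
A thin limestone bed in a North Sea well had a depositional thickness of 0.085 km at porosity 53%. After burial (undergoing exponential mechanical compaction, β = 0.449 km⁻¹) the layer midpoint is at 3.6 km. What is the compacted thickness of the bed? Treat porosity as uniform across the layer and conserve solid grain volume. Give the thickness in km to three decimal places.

0.045 km

Porosity at 3.6 km: phi = 0.53·exp(−0.449×3.6) = 0.1053
Solid-volume conservation: h(1−phi) = h₀(1−phi₀) ⇒ h = h₀·(1−phi₀)/(1−phi)
h = 0.085 × (1 − 0.53)/(1 − 0.1053) = 0.085 × 0.5253 = 0.0447 km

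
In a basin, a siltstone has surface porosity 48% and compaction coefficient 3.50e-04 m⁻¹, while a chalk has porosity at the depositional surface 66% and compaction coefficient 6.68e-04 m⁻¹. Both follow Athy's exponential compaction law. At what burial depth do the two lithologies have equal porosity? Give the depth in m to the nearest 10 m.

Working in km (1 km = 1000 m; c in km⁻¹ = c in m⁻¹ × 1000):
Set phi₀ₐ e^(−cₐZ) = phi₀ᵦ e^(−cᵦZ) ⇒ ln(phi₀ₐ/phi₀ᵦ) = (cₐ − cᵦ)·Z
Z = ln(0.48/0.66) / (0.35 − 0.668) = -0.3185 / -0.318 = 1.001 km

1000 m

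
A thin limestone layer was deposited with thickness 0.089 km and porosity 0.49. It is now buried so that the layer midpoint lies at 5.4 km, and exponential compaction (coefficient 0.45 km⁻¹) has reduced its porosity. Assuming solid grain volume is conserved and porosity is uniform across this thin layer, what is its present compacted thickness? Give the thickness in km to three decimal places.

Porosity at 5.4 km: φ = 0.49·exp(−0.45×5.4) = 0.0431
Solid-volume conservation: h(1−φ) = h₀(1−φ₀) ⇒ h = h₀·(1−φ₀)/(1−φ)
h = 0.089 × (1 − 0.49)/(1 − 0.0431) = 0.089 × 0.5330 = 0.0474 km

0.047 km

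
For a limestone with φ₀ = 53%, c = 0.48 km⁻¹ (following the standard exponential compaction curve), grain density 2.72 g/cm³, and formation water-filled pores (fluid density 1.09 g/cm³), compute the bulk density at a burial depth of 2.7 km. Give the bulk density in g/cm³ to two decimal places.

2.48 g/cm³

Porosity at depth: φ = 0.53·exp(−0.48×2.7) = 0.53×0.2736 = 0.1450
Bulk density: ρ_b = (1−φ)ρ_g + φ·ρ_f = 0.8550×2.72 + 0.1450×1.09
       = 2.326 + 0.158 = 2.484 g/cm³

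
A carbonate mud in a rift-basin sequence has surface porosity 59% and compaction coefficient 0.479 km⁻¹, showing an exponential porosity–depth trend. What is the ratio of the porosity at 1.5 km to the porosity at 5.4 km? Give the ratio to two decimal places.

n(d₁)/n(d₂) = e^(−c·d₁)/e^(−c·d₂) = e^{c(d₂−d₁)}
= exp(0.479 × 3.9) = exp(1.868) = 6.4760

6.48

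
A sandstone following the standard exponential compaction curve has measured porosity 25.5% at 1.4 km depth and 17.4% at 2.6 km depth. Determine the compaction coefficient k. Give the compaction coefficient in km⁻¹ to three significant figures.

0.319 km⁻¹

Athy: n(d) = n₀ e^(−kd) ⇒ n₁/n₂ = e^{k(d₂−d₁)} ⇒ k = ln(n₁/n₂)/(d₂−d₁)
k = ln(0.255/0.174) / (2.6 − 1.4) = ln(1.466) / 1.2 = 0.3822 / 1.2 = 0.3185 km⁻¹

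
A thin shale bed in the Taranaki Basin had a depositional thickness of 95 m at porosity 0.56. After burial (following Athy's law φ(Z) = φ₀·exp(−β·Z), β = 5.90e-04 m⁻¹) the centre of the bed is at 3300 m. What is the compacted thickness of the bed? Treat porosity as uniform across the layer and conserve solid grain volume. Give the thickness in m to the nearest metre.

45 m

Working in km (1 km = 1000 m; β in km⁻¹ = β in m⁻¹ × 1000):
Porosity at 3.3 km: φ = 0.56·exp(−0.59×3.3) = 0.0799
Solid-volume conservation: h(1−φ) = h₀(1−φ₀) ⇒ h = h₀·(1−φ₀)/(1−φ)
h = 0.095 × (1 − 0.56)/(1 − 0.0799) = 0.095 × 0.4782 = 0.0454 km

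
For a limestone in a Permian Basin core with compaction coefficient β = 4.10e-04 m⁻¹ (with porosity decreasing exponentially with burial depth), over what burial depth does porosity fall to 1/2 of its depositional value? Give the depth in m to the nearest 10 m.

1690 m

Working in km (1 km = 1000 m; β in km⁻¹ = β in m⁻¹ × 1000):
phi/phi₀ = 1/2 ⇒ exp(−β·z) = 1/2 ⇒ z = ln(2) / β
z = 0.6931 / 0.41 = 1.691 km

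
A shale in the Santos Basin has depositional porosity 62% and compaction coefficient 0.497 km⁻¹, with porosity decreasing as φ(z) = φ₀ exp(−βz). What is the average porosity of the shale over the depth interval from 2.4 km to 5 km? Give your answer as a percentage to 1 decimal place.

10.6%

⟨φ⟩ = (1/(z₂−z₁)) ∫ φ₀ e^(−βz) dz = φ₀·(e^(−β·z₁) − e^(−β·z₂)) / (β·(z₂−z₁))
e^(−0.497×2.4) = 0.3034; e^(−0.497×5) = 0.0833
⟨φ⟩ = 0.62 × (0.3034 − 0.0833) / (0.497 × 2.6) = 0.62 × 0.1703 = 0.1056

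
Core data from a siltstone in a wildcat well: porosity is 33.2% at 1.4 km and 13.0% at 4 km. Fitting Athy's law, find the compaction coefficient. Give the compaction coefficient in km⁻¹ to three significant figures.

0.361 km⁻¹

Athy: n(d) = n₀ e^(−kd) ⇒ n₁/n₂ = e^{k(d₂−d₁)} ⇒ k = ln(n₁/n₂)/(d₂−d₁)
k = ln(0.332/0.13) / (4 − 1.4) = ln(2.554) / 2.6 = 0.9376 / 2.6 = 0.3606 km⁻¹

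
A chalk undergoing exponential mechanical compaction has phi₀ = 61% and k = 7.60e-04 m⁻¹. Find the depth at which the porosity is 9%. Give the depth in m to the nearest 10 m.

2520 m

Working in km (1 km = 1000 m; k in km⁻¹ = k in m⁻¹ × 1000):
Invert Athy's law: Z = ln(phi₀/phi) / k
Z = ln(0.61/0.09) / 0.76 = ln(6.778) / 0.76 = 1.9136 / 0.76 = 2.518 km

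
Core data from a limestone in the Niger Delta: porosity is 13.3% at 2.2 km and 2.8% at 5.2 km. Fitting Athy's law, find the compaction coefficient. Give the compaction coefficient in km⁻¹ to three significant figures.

0.519 km⁻¹

Athy: n(z) = n₀ e^(−kz) ⇒ n₁/n₂ = e^{k(z₂−z₁)} ⇒ k = ln(n₁/n₂)/(z₂−z₁)
k = ln(0.133/0.028) / (5.2 − 2.2) = ln(4.75) / 3 = 1.5581 / 3 = 0.5194 km⁻¹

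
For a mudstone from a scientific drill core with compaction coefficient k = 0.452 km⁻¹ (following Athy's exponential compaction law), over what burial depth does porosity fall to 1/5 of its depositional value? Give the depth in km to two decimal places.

phi/phi₀ = 1/5 ⇒ exp(−k·Z) = 1/5 ⇒ Z = ln(5) / k
Z = 1.6094 / 0.452 = 3.561 km

3.56 km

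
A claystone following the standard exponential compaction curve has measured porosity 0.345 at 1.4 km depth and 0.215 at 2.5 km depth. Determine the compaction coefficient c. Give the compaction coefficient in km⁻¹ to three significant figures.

Athy: n(d) = n₀ e^(−cd) ⇒ n₁/n₂ = e^{c(d₂−d₁)} ⇒ c = ln(n₁/n₂)/(d₂−d₁)
c = ln(0.345/0.215) / (2.5 − 1.4) = ln(1.605) / 1.1 = 0.4729 / 1.1 = 0.4299 km⁻¹

0.430 km⁻¹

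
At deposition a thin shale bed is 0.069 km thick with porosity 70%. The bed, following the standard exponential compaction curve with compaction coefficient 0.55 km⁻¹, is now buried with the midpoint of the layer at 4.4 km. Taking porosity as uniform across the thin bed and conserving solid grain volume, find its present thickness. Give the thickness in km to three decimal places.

Porosity at 4.4 km: n = 0.7·exp(−0.55×4.4) = 0.0622
Solid-volume conservation: h(1−n) = h₀(1−n₀) ⇒ h = h₀·(1−n₀)/(1−n)
h = 0.069 × (1 − 0.7)/(1 − 0.0622) = 0.069 × 0.3199 = 0.0221 km

0.022 km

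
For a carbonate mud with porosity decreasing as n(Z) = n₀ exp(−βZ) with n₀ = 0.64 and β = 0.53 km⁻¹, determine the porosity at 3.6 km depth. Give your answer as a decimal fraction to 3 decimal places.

0.095

n = n₀·exp(−β·Z) = 0.64 × exp(−0.53 × 3.6) = 0.64 × exp(−1.908)
  = 0.64 × 0.1484 = 0.0950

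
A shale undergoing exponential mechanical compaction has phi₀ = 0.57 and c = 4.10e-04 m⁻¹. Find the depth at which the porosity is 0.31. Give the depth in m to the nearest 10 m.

Working in km (1 km = 1000 m; c in km⁻¹ = c in m⁻¹ × 1000):
Invert Athy's law: d = ln(phi₀/phi) / c
d = ln(0.57/0.31) / 0.41 = ln(1.839) / 0.41 = 0.6091 / 0.41 = 1.486 km

1490 m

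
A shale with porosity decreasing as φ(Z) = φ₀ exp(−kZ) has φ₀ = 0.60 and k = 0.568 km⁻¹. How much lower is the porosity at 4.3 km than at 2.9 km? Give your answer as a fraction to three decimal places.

φ(2.9) = 0.6·e^(−0.568×2.9) = 0.1156
φ(4.3) = 0.6·e^(−0.568×4.3) = 0.0522
Δφ = 0.1156 − 0.0522 = 0.0634

0.063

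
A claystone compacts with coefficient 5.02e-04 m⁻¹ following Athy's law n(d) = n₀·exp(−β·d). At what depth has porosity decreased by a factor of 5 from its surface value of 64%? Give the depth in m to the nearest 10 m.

Working in km (1 km = 1000 m; β in km⁻¹ = β in m⁻¹ × 1000):
n/n₀ = 1/5 ⇒ exp(−β·d) = 1/5 ⇒ d = ln(5) / β
d = 1.6094 / 0.502 = 3.206 km

3210 m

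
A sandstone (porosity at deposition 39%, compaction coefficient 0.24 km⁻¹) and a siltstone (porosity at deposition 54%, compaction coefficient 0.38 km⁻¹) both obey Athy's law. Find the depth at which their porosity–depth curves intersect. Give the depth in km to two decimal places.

2.32 km

Set n₀ₐ e^(−βₐZ) = n₀ᵦ e^(−βᵦZ) ⇒ ln(n₀ₐ/n₀ᵦ) = (βₐ − βᵦ)·Z
Z = ln(0.39/0.54) / (0.24 − 0.38) = -0.3254 / -0.14 = 2.324 km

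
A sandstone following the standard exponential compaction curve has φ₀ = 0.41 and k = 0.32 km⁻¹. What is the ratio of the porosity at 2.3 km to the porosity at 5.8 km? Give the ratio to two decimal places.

φ(z₁)/φ(z₂) = e^(−k·z₁)/e^(−k·z₂) = e^{k(z₂−z₁)}
= exp(0.32 × 3.5) = exp(1.12) = 3.0649

3.06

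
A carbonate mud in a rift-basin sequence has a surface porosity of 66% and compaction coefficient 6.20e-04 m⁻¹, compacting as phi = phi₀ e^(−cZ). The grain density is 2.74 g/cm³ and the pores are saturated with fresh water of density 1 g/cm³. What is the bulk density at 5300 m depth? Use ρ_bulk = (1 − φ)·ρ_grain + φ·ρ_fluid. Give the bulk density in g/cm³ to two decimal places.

Working in km (1 km = 1000 m; c in km⁻¹ = c in m⁻¹ × 1000):
Porosity at depth: phi = 0.66·exp(−0.62×5.3) = 0.66×0.0374 = 0.0247
Bulk density: ρ_b = (1−phi)ρ_g + phi·ρ_f = 0.9753×2.74 + 0.0247×1
       = 2.672 + 0.025 = 2.697 g/cm³

2.70 g/cm³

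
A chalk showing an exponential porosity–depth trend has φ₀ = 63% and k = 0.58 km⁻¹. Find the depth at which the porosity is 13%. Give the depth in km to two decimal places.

2.72 km

Invert Athy's law: d = ln(φ₀/φ) / k
d = ln(0.63/0.13) / 0.58 = ln(4.846) / 0.58 = 1.5782 / 0.58 = 2.721 km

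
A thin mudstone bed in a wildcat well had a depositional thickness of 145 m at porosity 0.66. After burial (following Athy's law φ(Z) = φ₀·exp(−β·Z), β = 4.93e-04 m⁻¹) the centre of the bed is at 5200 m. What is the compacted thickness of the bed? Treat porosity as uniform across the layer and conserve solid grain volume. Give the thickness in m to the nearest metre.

Working in km (1 km = 1000 m; β in km⁻¹ = β in m⁻¹ × 1000):
Porosity at 5.2 km: φ = 0.66·exp(−0.493×5.2) = 0.0508
Solid-volume conservation: h(1−φ) = h₀(1−φ₀) ⇒ h = h₀·(1−φ₀)/(1−φ)
h = 0.145 × (1 − 0.66)/(1 − 0.0508) = 0.145 × 0.3582 = 0.0519 km

52 m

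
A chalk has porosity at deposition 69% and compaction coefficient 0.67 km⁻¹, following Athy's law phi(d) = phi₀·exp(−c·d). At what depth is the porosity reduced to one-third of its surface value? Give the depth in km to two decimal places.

1.64 km

phi/phi₀ = 1/3 ⇒ exp(−c·d) = 1/3 ⇒ d = ln(3) / c
d = 1.0986 / 0.67 = 1.640 km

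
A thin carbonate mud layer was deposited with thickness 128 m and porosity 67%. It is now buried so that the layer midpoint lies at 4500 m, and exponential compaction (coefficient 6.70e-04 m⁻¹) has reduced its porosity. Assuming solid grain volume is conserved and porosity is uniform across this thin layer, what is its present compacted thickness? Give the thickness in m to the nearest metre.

44 m

Working in km (1 km = 1000 m; c in km⁻¹ = c in m⁻¹ × 1000):
Porosity at 4.5 km: n = 0.67·exp(−0.67×4.5) = 0.0329
Solid-volume conservation: h(1−n) = h₀(1−n₀) ⇒ h = h₀·(1−n₀)/(1−n)
h = 0.128 × (1 − 0.67)/(1 − 0.0329) = 0.128 × 0.3412 = 0.0437 km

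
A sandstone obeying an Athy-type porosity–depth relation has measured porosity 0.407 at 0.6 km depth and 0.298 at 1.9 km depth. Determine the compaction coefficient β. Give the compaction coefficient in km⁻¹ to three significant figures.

0.240 km⁻¹

Athy: φ(d) = φ₀ e^(−βd) ⇒ φ₁/φ₂ = e^{β(d₂−d₁)} ⇒ β = ln(φ₁/φ₂)/(d₂−d₁)
β = ln(0.407/0.298) / (1.9 − 0.6) = ln(1.366) / 1.3 = 0.3117 / 1.3 = 0.2398 km⁻¹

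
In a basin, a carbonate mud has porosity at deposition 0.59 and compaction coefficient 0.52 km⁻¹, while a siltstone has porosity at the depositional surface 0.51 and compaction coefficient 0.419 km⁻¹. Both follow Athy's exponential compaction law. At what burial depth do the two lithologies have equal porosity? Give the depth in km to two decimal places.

1.44 km

Set n₀ₐ e^(−βₐd) = n₀ᵦ e^(−βᵦd) ⇒ ln(n₀ₐ/n₀ᵦ) = (βₐ − βᵦ)·d
d = ln(0.59/0.51) / (0.52 − 0.419) = 0.1457 / 0.101 = 1.443 km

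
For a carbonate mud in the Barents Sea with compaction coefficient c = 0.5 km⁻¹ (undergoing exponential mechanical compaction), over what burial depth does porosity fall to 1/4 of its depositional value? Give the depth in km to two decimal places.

2.77 km

n/n₀ = 1/4 ⇒ exp(−c·Z) = 1/4 ⇒ Z = ln(4) / c
Z = 1.3863 / 0.5 = 2.773 km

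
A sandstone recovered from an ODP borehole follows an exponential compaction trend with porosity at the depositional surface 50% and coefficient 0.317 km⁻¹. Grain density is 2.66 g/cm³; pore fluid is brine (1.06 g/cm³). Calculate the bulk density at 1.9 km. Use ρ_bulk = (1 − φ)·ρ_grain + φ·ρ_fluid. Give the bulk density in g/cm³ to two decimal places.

Porosity at depth: φ = 0.5·exp(−0.317×1.9) = 0.5×0.5476 = 0.2738
Bulk density: ρ_b = (1−φ)ρ_g + φ·ρ_f = 0.7262×2.66 + 0.2738×1.06
       = 1.932 + 0.290 = 2.222 g/cm³

2.22 g/cm³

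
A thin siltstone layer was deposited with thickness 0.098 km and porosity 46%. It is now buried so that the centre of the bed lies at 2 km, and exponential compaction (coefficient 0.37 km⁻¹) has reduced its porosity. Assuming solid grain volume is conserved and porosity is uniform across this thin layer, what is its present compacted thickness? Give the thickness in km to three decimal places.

0.068 km

Porosity at 2 km: n = 0.46·exp(−0.37×2) = 0.2195
Solid-volume conservation: h(1−n) = h₀(1−n₀) ⇒ h = h₀·(1−n₀)/(1−n)
h = 0.098 × (1 − 0.46)/(1 − 0.2195) = 0.098 × 0.6918 = 0.0678 km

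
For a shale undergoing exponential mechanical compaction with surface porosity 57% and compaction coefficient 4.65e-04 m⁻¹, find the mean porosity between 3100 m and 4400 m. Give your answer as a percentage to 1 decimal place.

Working in km (1 km = 1000 m; c in km⁻¹ = c in m⁻¹ × 1000):
⟨n⟩ = (1/(z₂−z₁)) ∫ n₀ e^(−cz) dz = n₀·(e^(−c·z₁) − e^(−c·z₂)) / (c·(z₂−z₁))
e^(−0.465×3.1) = 0.2366; e^(−0.465×4.4) = 0.1293
⟨n⟩ = 0.57 × (0.2366 − 0.1293) / (0.465 × 1.3) = 0.57 × 0.1775 = 0.1012

10.1%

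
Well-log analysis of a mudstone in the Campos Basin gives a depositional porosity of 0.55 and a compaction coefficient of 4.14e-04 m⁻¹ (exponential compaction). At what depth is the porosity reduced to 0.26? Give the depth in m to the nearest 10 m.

1810 m

Working in km (1 km = 1000 m; k in km⁻¹ = k in m⁻¹ × 1000):
Invert Athy's law: z = ln(n₀/n) / k
z = ln(0.55/0.26) / 0.414 = ln(2.115) / 0.414 = 0.7492 / 0.414 = 1.810 km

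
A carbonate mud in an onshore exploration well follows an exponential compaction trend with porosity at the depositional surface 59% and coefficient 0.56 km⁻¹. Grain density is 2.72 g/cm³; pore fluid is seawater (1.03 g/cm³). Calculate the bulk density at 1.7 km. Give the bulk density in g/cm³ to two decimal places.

Porosity at depth: φ = 0.59·exp(−0.56×1.7) = 0.59×0.3860 = 0.2277
Bulk density: ρ_b = (1−φ)ρ_g + φ·ρ_f = 0.7723×2.72 + 0.2277×1.03
       = 2.101 + 0.235 = 2.335 g/cm³

2.34 g/cm³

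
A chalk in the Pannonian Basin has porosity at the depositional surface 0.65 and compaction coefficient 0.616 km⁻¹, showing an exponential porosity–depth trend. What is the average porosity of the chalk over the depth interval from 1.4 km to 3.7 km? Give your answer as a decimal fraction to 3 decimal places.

0.147

⟨φ⟩ = (1/(d₂−d₁)) ∫ φ₀ e^(−kd) dd = φ₀·(e^(−k·d₁) − e^(−k·d₂)) / (k·(d₂−d₁))
e^(−0.616×1.4) = 0.4221; e^(−0.616×3.7) = 0.1024
⟨φ⟩ = 0.65 × (0.4221 − 0.1024) / (0.616 × 2.3) = 0.65 × 0.2257 = 0.1467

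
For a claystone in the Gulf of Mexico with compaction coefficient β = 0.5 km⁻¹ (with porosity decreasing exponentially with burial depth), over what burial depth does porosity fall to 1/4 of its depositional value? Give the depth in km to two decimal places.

φ/φ₀ = 1/4 ⇒ exp(−β·d) = 1/4 ⇒ d = ln(4) / β
d = 1.3863 / 0.5 = 2.773 km

2.77 km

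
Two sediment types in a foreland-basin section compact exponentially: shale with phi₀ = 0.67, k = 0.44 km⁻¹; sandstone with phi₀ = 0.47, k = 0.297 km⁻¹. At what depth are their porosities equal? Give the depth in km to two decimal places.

Set phi₀ₐ e^(−kₐz) = phi₀ᵦ e^(−kᵦz) ⇒ ln(phi₀ₐ/phi₀ᵦ) = (kₐ − kᵦ)·z
z = ln(0.67/0.47) / (0.44 − 0.297) = 0.3545 / 0.143 = 2.479 km

2.48 km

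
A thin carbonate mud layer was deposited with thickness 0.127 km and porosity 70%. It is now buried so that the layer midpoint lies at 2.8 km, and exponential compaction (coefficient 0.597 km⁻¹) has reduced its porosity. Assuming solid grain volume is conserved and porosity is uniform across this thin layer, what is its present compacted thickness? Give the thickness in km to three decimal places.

Porosity at 2.8 km: phi = 0.7·exp(−0.597×2.8) = 0.1316
Solid-volume conservation: h(1−phi) = h₀(1−phi₀) ⇒ h = h₀·(1−phi₀)/(1−phi)
h = 0.127 × (1 − 0.7)/(1 − 0.1316) = 0.127 × 0.3454 = 0.0439 km

0.044 km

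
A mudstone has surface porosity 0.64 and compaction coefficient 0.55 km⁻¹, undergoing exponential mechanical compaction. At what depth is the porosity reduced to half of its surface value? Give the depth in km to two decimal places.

phi/phi₀ = 1/2 ⇒ exp(−c·z) = 1/2 ⇒ z = ln(2) / c
z = 0.6931 / 0.55 = 1.260 km

1.26 km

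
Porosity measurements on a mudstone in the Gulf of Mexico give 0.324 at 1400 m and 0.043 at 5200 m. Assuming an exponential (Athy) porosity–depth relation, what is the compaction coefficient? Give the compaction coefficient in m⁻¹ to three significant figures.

Working in km (1 km = 1000 m; β in km⁻¹ = β in m⁻¹ × 1000):
Athy: phi(Z) = phi₀ e^(−βZ) ⇒ phi₁/phi₂ = e^{β(Z₂−Z₁)} ⇒ β = ln(phi₁/phi₂)/(Z₂−Z₁)
β = ln(0.324/0.043) / (5.2 − 1.4) = ln(7.535) / 3.8 = 2.0195 / 3.8 = 0.5315 km⁻¹

0.000531 m⁻¹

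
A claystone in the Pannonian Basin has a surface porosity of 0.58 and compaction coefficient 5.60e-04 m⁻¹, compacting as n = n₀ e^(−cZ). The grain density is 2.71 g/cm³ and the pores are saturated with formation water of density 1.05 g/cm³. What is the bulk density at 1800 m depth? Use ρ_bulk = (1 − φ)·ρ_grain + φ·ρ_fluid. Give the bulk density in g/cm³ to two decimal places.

Working in km (1 km = 1000 m; c in km⁻¹ = c in m⁻¹ × 1000):
Porosity at depth: n = 0.58·exp(−0.56×1.8) = 0.58×0.3649 = 0.2117
Bulk density: ρ_b = (1−n)ρ_g + n·ρ_f = 0.7883×2.71 + 0.2117×1.05
       = 2.136 + 0.222 = 2.359 g/cm³

2.36 g/cm³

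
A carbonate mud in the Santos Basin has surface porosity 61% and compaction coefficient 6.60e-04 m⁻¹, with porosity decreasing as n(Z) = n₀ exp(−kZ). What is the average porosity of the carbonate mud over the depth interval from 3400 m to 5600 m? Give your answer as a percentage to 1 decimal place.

Working in km (1 km = 1000 m; k in km⁻¹ = k in m⁻¹ × 1000):
⟨n⟩ = (1/(Z₂−Z₁)) ∫ n₀ e^(−kZ) dZ = n₀·(e^(−k·Z₁) − e^(−k·Z₂)) / (k·(Z₂−Z₁))
e^(−0.66×3.4) = 0.1060; e^(−0.66×5.6) = 0.0248
⟨n⟩ = 0.61 × (0.1060 − 0.0248) / (0.66 × 2.2) = 0.61 × 0.0559 = 0.0341

3.4%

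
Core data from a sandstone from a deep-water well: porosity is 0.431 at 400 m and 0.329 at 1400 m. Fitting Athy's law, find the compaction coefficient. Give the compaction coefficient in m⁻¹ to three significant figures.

Working in km (1 km = 1000 m; k in km⁻¹ = k in m⁻¹ × 1000):
Athy: n(Z) = n₀ e^(−kZ) ⇒ n₁/n₂ = e^{k(Z₂−Z₁)} ⇒ k = ln(n₁/n₂)/(Z₂−Z₁)
k = ln(0.431/0.329) / (1.4 − 0.4) = ln(1.31) / 1 = 0.2701 / 1 = 0.2701 km⁻¹

0.000270 m⁻¹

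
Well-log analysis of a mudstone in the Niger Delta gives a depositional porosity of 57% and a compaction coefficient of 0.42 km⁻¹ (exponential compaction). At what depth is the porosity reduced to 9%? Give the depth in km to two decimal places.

4.39 km

Invert Athy's law: z = ln(n₀/n) / c
z = ln(0.57/0.09) / 0.42 = ln(6.333) / 0.42 = 1.8458 / 0.42 = 4.395 km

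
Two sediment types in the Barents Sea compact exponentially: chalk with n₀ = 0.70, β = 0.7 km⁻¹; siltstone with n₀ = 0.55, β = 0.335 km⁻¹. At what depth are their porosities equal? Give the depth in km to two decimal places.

0.66 km

Set n₀ₐ e^(−βₐd) = n₀ᵦ e^(−βᵦd) ⇒ ln(n₀ₐ/n₀ᵦ) = (βₐ − βᵦ)·d
d = ln(0.7/0.55) / (0.7 − 0.335) = 0.2412 / 0.365 = 0.661 km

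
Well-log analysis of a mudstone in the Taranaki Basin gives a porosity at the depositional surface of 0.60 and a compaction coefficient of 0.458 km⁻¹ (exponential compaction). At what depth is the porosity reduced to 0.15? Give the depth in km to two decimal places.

Invert Athy's law: z = ln(φ₀/φ) / β
z = ln(0.6/0.15) / 0.458 = ln(4) / 0.458 = 1.3863 / 0.458 = 3.027 km

3.03 km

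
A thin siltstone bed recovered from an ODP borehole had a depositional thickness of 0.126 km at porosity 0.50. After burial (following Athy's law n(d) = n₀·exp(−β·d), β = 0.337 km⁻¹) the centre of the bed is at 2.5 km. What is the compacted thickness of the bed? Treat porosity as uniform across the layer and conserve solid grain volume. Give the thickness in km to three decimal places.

Porosity at 2.5 km: n = 0.5·exp(−0.337×2.5) = 0.2153
Solid-volume conservation: h(1−n) = h₀(1−n₀) ⇒ h = h₀·(1−n₀)/(1−n)
h = 0.126 × (1 − 0.5)/(1 − 0.2153) = 0.126 × 0.6372 = 0.0803 km

0.080 km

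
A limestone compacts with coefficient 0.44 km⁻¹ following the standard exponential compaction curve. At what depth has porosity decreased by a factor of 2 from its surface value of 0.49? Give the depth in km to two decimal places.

φ/φ₀ = 1/2 ⇒ exp(−k·z) = 1/2 ⇒ z = ln(2) / k
z = 0.6931 / 0.44 = 1.575 km

1.58 km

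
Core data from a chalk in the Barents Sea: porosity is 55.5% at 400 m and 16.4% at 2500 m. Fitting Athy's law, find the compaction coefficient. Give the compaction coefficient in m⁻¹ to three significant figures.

0.000581 m⁻¹

Working in km (1 km = 1000 m; k in km⁻¹ = k in m⁻¹ × 1000):
Athy: n(z) = n₀ e^(−kz) ⇒ n₁/n₂ = e^{k(z₂−z₁)} ⇒ k = ln(n₁/n₂)/(z₂−z₁)
k = ln(0.555/0.164) / (2.5 − 0.4) = ln(3.384) / 2.1 = 1.2191 / 2.1 = 0.5805 km⁻¹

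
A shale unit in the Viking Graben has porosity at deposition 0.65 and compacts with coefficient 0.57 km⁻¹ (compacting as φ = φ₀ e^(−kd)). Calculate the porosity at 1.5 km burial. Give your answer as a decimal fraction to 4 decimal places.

0.2764

φ = φ₀·exp(−k·d) = 0.65 × exp(−0.57 × 1.5) = 0.65 × exp(−0.855)
  = 0.65 × 0.4253 = 0.2764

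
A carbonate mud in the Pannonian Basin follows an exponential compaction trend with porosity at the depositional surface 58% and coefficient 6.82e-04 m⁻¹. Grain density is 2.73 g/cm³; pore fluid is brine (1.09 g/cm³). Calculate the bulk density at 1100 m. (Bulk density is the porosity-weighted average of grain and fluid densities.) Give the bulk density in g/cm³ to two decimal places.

Working in km (1 km = 1000 m; β in km⁻¹ = β in m⁻¹ × 1000):
Porosity at depth: n = 0.58·exp(−0.682×1.1) = 0.58×0.4723 = 0.2739
Bulk density: ρ_b = (1−n)ρ_g + n·ρ_f = 0.7261×2.73 + 0.2739×1.09
       = 1.982 + 0.299 = 2.281 g/cm³

2.28 g/cm³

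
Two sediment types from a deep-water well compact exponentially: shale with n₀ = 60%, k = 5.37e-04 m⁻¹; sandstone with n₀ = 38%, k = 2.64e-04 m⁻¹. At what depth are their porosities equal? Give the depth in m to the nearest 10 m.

Working in km (1 km = 1000 m; k in km⁻¹ = k in m⁻¹ × 1000):
Set n₀ₐ e^(−kₐd) = n₀ᵦ e^(−kᵦd) ⇒ ln(n₀ₐ/n₀ᵦ) = (kₐ − kᵦ)·d
d = ln(0.6/0.38) / (0.537 − 0.264) = 0.4568 / 0.273 = 1.673 km

1670 m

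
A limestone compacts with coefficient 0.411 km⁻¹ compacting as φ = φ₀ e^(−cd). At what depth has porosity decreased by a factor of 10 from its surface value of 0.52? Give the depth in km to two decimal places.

φ/φ₀ = 1/10 ⇒ exp(−c·d) = 1/10 ⇒ d = ln(10) / c
d = 2.3026 / 0.411 = 5.602 km

5.60 km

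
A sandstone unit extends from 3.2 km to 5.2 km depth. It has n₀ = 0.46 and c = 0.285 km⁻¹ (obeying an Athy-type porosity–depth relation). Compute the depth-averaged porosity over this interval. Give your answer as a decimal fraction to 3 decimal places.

0.141

⟨n⟩ = (1/(z₂−z₁)) ∫ n₀ e^(−cz) dz = n₀·(e^(−c·z₁) − e^(−c·z₂)) / (c·(z₂−z₁))
e^(−0.285×3.2) = 0.4017; e^(−0.285×5.2) = 0.2272
⟨n⟩ = 0.46 × (0.4017 − 0.2272) / (0.285 × 2) = 0.46 × 0.3062 = 0.1409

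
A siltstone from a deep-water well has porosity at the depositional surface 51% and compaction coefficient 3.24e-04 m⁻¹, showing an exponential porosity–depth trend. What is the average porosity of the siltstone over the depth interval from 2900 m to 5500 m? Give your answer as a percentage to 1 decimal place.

Working in km (1 km = 1000 m; β in km⁻¹ = β in m⁻¹ × 1000):
⟨n⟩ = (1/(d₂−d₁)) ∫ n₀ e^(−βd) dd = n₀·(e^(−β·d₁) − e^(−β·d₂)) / (β·(d₂−d₁))
e^(−0.324×2.9) = 0.3908; e^(−0.324×5.5) = 0.1683
⟨n⟩ = 0.51 × (0.3908 − 0.1683) / (0.324 × 2.6) = 0.51 × 0.2641 = 0.1347

13.5%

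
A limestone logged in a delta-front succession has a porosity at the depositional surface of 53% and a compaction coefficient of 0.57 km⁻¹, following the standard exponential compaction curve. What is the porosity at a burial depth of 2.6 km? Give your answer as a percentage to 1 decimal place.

12.0%

φ = φ₀·exp(−c·z) = 0.53 × exp(−0.57 × 2.6) = 0.53 × exp(−1.482)
  = 0.53 × 0.2272 = 0.1204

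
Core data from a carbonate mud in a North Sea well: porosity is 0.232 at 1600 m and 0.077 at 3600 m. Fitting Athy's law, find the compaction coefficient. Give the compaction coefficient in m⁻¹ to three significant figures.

0.000551 m⁻¹

Working in km (1 km = 1000 m; β in km⁻¹ = β in m⁻¹ × 1000):
Athy: φ(z) = φ₀ e^(−βz) ⇒ φ₁/φ₂ = e^{β(z₂−z₁)} ⇒ β = ln(φ₁/φ₂)/(z₂−z₁)
β = ln(0.232/0.077) / (3.6 − 1.6) = ln(3.013) / 2 = 1.1029 / 2 = 0.5515 km⁻¹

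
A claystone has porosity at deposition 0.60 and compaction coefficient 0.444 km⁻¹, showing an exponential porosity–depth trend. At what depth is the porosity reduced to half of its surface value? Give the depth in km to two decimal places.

φ/φ₀ = 1/2 ⇒ exp(−β·Z) = 1/2 ⇒ Z = ln(2) / β
Z = 0.6931 / 0.444 = 1.561 km

1.56 km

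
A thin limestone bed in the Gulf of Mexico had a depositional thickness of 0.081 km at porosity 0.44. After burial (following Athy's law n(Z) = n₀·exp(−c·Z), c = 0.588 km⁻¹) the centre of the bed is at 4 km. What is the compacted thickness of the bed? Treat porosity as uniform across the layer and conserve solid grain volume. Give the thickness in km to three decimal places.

0.047 km

Porosity at 4 km: n = 0.44·exp(−0.588×4) = 0.0419
Solid-volume conservation: h(1−n) = h₀(1−n₀) ⇒ h = h₀·(1−n₀)/(1−n)
h = 0.081 × (1 − 0.44)/(1 − 0.0419) = 0.081 × 0.5845 = 0.0473 km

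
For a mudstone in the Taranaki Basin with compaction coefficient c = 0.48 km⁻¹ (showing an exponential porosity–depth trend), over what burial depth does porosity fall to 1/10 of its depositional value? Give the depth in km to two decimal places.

4.80 km

phi/phi₀ = 1/10 ⇒ exp(−c·z) = 1/10 ⇒ z = ln(10) / c
z = 2.3026 / 0.48 = 4.797 km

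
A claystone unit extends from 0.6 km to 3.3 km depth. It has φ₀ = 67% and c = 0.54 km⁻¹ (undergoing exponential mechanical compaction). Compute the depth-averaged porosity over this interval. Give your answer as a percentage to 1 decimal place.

⟨φ⟩ = (1/(d₂−d₁)) ∫ φ₀ e^(−cd) dd = φ₀·(e^(−c·d₁) − e^(−c·d₂)) / (c·(d₂−d₁))
e^(−0.54×0.6) = 0.7233; e^(−0.54×3.3) = 0.1683
⟨φ⟩ = 0.67 × (0.7233 − 0.1683) / (0.54 × 2.7) = 0.67 × 0.3806 = 0.2550

25.5%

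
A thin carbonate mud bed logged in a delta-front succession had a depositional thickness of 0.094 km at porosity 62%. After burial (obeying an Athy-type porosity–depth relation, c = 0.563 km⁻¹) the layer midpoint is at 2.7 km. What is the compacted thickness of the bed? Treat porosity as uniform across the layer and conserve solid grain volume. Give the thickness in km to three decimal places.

0.041 km

Porosity at 2.7 km: n = 0.62·exp(−0.563×2.7) = 0.1356
Solid-volume conservation: h(1−n) = h₀(1−n₀) ⇒ h = h₀·(1−n₀)/(1−n)
h = 0.094 × (1 − 0.62)/(1 − 0.1356) = 0.094 × 0.4396 = 0.0413 km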